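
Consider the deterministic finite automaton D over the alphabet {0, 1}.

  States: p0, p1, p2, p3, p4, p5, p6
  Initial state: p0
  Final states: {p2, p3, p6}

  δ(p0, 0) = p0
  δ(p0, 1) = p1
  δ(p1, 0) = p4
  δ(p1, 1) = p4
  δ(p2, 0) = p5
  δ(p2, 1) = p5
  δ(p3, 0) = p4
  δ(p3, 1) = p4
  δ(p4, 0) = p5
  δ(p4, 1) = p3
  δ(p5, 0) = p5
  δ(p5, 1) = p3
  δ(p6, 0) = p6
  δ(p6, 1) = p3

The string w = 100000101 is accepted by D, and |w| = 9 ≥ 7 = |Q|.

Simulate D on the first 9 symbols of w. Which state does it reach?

p3

State sequence: p0 -1-> p1 -0-> p4 -0-> p5 -0-> p5 -0-> p5 -0-> p5 -1-> p3 -0-> p4 -1-> p3

After reading 9 characters, D is in state p3.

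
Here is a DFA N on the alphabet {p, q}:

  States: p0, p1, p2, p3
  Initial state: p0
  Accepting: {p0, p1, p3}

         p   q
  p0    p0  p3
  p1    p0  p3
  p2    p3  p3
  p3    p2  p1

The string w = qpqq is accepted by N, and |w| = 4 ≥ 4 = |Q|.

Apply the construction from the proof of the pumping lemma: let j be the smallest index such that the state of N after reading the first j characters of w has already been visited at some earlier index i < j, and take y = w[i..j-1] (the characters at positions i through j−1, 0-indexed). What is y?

State sequence: p0 -q-> p3 -p-> p2 -q-> p3 -q-> p1
First repeat at step 3: p3 was already visited.

So i = 1, j = 3, giving x = w[0:1] = q, y = w[1:3] = pq, z = w[3:4] = q.
Check: |xy| = 3 ≤ 4 and |y| = 2 ≥ 1. Reading y takes N from p3 back to p3, so every xyⁱz is accepted.
The DFA has 4 states, so the proof of the pumping lemma guarantees a repeated state among the first 4+1 visited; the segment between the two visits is the pumpable y.

pq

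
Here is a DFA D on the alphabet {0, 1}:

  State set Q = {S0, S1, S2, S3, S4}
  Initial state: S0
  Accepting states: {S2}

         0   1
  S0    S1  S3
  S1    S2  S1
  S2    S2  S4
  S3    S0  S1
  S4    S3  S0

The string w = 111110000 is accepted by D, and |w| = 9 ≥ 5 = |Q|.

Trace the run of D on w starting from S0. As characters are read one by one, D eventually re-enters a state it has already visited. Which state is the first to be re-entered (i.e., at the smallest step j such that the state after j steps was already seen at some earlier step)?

Run of D on w = 1 1 1 1 1 0 0 0 0:
  step 0: S0  (start)
  step 1: S3  (read 1: S0→S3)
  step 2: S1  (read 1: S3→S1)
  step 3: S1  (read 1: S1→S1)   ← first repeat (S1 seen earlier)
  step 4: S1  (read 1: S1→S1)
  step 5: S1  (read 1: S1→S1)
  step 6: S2  (read 0: S1→S2)
  step 7: S2  (read 0: S2→S2)
  step 8: S2  (read 0: S2→S2)
  step 9: S2  (read 0: S2→S2)

The earliest repeat is at step j = 3: D is in S1, which it already visited at step i = 2.

S1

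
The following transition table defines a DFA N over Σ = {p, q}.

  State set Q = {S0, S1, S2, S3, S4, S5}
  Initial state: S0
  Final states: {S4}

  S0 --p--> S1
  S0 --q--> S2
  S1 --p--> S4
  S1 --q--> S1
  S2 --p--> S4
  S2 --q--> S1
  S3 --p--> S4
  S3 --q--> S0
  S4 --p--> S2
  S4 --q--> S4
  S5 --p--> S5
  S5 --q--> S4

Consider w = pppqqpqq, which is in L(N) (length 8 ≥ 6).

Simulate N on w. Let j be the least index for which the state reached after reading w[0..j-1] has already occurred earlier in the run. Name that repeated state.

S1

Run of N on w = p p p q q p q q:
  step 0: S0  (start)
  step 1: S1  (read p: S0→S1)
  step 2: S4  (read p: S1→S4)
  step 3: S2  (read p: S4→S2)
  step 4: S1  (read q: S2→S1)   ← first repeat (S1 seen earlier)
  step 5: S1  (read q: S1→S1)
  step 6: S4  (read p: S1→S4)
  step 7: S4  (read q: S4→S4)
  step 8: S4  (read q: S4→S4)

The earliest repeat is at step j = 4: N is in S1, which it already visited at step i = 1.
With |Q| = 6, pigeonhole forces a state repeat no later than step 6; the substring read between the first and second visits to that state can be pumped.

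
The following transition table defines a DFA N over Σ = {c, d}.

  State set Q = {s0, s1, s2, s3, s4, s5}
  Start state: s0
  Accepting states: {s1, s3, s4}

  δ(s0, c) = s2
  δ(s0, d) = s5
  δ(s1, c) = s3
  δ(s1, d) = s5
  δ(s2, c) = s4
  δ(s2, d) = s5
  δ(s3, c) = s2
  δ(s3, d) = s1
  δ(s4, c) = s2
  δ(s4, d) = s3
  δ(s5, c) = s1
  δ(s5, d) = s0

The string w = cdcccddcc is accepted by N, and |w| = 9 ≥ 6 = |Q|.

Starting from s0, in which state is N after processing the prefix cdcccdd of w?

Run of N on the first 7 characters of w = c d c c c d d:
  step 0: s0  (start)
  step 1: s2  (read c: s0→s2)
  step 2: s5  (read d: s2→s5)
  step 3: s1  (read c: s5→s1)
  step 4: s3  (read c: s1→s3)
  step 5: s2  (read c: s3→s2)
  step 6: s5  (read d: s2→s5)
  step 7: s0  (read d: s5→s0)

After reading 7 characters, N is in state s0.
(This kind of state-tracing is the core of the pumping-lemma construction: with 6 states, pigeonhole forces a repeat within the first 6 steps.)

s0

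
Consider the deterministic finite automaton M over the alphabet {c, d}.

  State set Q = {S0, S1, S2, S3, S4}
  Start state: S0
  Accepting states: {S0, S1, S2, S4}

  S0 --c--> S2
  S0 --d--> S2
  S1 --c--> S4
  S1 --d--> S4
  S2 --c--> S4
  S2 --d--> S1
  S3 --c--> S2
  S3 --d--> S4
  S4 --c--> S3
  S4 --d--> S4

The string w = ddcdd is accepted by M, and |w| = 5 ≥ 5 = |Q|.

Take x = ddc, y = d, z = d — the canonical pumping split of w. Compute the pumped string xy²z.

ddcddd

xy^2z = ddc·d·d·d = ddcddd.
Reading y = d takes M from S4 back to S4, so after x·y·y the machine is still in S4, and z then leads to the accepting state S4. Hence ddcddd ∈ L(M).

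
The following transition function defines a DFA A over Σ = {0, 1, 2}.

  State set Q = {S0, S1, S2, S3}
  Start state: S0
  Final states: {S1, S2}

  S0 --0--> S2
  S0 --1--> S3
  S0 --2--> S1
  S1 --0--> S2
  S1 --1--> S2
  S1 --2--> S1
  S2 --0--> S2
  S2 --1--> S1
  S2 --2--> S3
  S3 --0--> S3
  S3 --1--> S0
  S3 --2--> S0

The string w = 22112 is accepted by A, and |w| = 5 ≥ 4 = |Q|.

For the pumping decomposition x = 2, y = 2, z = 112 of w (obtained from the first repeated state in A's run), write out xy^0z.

xy⁰z = xz = 2·112 = 2112.
Reading y = 2 takes A from S1 back to S1, so after x the machine is still in S1, and z then leads to the accepting state S1. Hence 2112 ∈ L(A).

2112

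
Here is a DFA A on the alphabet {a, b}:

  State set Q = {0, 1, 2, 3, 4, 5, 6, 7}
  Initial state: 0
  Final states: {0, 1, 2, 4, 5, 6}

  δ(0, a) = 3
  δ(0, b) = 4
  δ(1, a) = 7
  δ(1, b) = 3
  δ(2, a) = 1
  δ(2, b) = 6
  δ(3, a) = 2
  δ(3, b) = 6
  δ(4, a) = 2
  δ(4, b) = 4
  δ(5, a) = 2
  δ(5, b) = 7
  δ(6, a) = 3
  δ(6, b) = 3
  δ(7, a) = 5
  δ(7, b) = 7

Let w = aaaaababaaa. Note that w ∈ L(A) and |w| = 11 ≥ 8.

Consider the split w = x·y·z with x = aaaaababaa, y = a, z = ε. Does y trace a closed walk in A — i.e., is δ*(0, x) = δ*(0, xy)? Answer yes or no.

no

State sequence: 0 -a-> 3 -a-> 2 -a-> 1 -a-> 7 -a-> 5 -b-> 7 -a-> 5 -b-> 7 -a-> 5 -a-> 2 -a-> 1

After x (step 10): 2. After xy (step 11): 1.
They differ (2 ≠ 1), so y is not a cycle from the state after x; this split is not the one the pumping-lemma construction produces, and pumping y need not keep the string in L(A).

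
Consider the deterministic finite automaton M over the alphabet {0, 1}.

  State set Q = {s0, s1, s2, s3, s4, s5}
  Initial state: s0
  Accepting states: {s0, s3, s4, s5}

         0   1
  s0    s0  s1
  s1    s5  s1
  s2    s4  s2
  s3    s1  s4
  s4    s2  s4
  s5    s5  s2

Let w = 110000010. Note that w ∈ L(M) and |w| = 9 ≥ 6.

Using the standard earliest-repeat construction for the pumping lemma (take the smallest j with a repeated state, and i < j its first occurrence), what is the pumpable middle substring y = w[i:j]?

1

Run of M on w = 1 1 0 0 0 0 0 1 0:
  step 0: s0  (start)
  step 1: s1  (read 1: s0→s1)
  step 2: s1  (read 1: s1→s1)   ← first repeat (s1 seen earlier)
  step 3: s5  (read 0: s1→s5)
  step 4: s5  (read 0: s5→s5)
  step 5: s5  (read 0: s5→s5)
  step 6: s5  (read 0: s5→s5)
  step 7: s5  (read 0: s5→s5)
  step 8: s2  (read 1: s5→s2)
  step 9: s4  (read 0: s2→s4)

So i = 1, j = 2, giving x = w[0:1] = 1, y = w[1:2] = 1, z = w[2:9] = 0000010.
Check: |xy| = 2 ≤ 6 and |y| = 1 ≥ 1. Reading y takes M from s1 back to s1, so every xyⁱz is accepted.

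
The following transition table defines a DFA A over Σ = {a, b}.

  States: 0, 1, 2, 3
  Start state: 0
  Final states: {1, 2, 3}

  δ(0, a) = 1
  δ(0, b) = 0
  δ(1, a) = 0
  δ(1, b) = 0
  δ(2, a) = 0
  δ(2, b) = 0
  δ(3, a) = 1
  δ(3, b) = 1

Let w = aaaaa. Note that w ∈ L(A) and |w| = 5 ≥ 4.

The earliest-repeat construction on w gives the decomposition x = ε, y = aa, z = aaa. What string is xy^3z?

xy^3z = ε·aa·aa·aa·aaa = aaaaaaaaa.
Reading y = aa takes A from 0 back to 0, so after x·y·y·y the machine is still in 0, and z then leads to the accepting state 1. Hence aaaaaaaaa ∈ L(A).

aaaaaaaaa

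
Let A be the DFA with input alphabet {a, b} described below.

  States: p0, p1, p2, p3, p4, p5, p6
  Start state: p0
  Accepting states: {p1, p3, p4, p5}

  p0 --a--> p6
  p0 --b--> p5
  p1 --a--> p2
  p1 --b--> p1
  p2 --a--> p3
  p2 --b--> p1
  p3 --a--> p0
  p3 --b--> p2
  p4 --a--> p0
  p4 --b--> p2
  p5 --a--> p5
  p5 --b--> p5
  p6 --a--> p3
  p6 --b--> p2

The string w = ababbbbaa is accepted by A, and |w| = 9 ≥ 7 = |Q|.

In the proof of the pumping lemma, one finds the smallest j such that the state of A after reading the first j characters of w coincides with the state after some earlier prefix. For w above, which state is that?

State sequence: p0 -a-> p6 -b-> p2 -a-> p3 -b-> p2 -b-> p1 -b-> p1 -b-> p1 -a-> p2 -a-> p3
First repeat at step 4: p2 was already visited.

The earliest repeat is at step j = 4: A is in p2, which it already visited at step i = 2.
With |Q| = 7, pigeonhole forces a state repeat no later than step 7; the substring read between the first and second visits to that state can be pumped.

p2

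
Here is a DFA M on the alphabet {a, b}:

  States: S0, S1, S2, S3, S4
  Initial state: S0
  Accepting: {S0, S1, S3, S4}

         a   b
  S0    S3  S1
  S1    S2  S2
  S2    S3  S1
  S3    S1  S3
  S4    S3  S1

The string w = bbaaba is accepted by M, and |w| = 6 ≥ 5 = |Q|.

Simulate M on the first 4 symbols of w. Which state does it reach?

S1

Run of M on the first 4 characters of w = b b a a:
  step 0: S0  (start)
  step 1: S1  (read b: S0→S1)
  step 2: S2  (read b: S1→S2)
  step 3: S3  (read a: S2→S3)
  step 4: S1  (read a: S3→S1)

After reading 4 characters, M is in state S1.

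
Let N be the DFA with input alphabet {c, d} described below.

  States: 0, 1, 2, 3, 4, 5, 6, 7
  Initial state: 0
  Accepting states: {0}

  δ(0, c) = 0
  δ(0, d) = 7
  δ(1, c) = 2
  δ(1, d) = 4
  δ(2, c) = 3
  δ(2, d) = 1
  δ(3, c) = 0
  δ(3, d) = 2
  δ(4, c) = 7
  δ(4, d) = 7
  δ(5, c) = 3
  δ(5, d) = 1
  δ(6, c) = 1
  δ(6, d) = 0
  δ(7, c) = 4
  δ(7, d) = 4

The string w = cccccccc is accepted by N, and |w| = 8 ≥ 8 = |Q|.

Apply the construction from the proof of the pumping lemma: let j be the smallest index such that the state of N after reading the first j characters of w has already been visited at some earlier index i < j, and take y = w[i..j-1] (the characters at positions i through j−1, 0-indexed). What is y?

State sequence: 0 -c-> 0 -c-> 0 -c-> 0 -c-> 0 -c-> 0 -c-> 0 -c-> 0 -c-> 0
First repeat at step 1: 0 was already visited.

So i = 0, j = 1, giving x = w[0:0] = ε, y = w[0:1] = c, z = w[1:8] = ccccccc.
Check: |xy| = 1 ≤ 8 and |y| = 1 ≥ 1. Reading y takes N from 0 back to 0, so every xyⁱz is accepted.
With |Q| = 8, pigeonhole forces a state repeat no later than step 8; the substring read between the first and second visits to that state can be pumped.

c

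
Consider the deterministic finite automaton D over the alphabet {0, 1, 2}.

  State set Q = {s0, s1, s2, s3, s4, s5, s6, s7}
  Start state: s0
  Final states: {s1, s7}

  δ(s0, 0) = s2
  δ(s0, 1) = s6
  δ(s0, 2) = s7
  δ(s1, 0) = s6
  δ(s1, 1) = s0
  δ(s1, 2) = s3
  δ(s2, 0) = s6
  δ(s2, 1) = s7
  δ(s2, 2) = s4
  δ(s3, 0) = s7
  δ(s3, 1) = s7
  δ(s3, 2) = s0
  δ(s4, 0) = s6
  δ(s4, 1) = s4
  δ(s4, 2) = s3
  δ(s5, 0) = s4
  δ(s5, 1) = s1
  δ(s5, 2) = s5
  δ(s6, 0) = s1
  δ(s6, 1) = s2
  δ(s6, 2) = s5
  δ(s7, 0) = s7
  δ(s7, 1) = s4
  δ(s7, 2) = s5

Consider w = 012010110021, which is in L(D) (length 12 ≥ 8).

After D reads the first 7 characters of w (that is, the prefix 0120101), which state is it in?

s2

Run of D on the first 7 characters of w = 0 1 2 0 1 0 1:
  step 0: s0  (start)
  step 1: s2  (read 0: s0→s2)
  step 2: s7  (read 1: s2→s7)
  step 3: s5  (read 2: s7→s5)
  step 4: s4  (read 0: s5→s4)
  step 5: s4  (read 1: s4→s4)
  step 6: s6  (read 0: s4→s6)
  step 7: s2  (read 1: s6→s2)

After reading 7 characters, D is in state s2.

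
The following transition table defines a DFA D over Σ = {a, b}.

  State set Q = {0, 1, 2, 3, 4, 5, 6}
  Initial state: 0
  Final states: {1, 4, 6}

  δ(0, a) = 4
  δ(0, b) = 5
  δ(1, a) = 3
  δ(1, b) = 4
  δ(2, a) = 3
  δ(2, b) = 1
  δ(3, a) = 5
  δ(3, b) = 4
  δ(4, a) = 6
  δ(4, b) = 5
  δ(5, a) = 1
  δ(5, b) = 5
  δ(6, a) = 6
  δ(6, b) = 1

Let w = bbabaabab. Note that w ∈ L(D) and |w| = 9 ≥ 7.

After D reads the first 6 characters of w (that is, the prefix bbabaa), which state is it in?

State sequence: 0 -b-> 5 -b-> 5 -a-> 1 -b-> 4 -a-> 6 -a-> 6

After reading 6 characters, D is in state 6.

6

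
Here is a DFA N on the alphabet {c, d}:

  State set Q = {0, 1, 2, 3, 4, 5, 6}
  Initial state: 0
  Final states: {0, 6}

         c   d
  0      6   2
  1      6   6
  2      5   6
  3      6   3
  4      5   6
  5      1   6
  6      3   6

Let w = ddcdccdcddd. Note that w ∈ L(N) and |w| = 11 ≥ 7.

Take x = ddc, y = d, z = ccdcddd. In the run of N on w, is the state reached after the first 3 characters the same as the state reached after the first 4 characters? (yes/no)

Run of N on the first 4 characters of w = d d c d:
  step 0: 0  (start)
  step 1: 2  (read d: 0→2)
  step 2: 6  (read d: 2→6)
  step 3: 3  (read c: 6→3)
  step 4: 3  (read d: 3→3)

After x (step 3): 3. After xy (step 4): 3.
They match, so y = d drives N around a cycle from 3 back to itself; pumping y any number of times keeps N in 3 before reading z, and xyⁱz ∈ L(N) for every i ≥ 0.

yes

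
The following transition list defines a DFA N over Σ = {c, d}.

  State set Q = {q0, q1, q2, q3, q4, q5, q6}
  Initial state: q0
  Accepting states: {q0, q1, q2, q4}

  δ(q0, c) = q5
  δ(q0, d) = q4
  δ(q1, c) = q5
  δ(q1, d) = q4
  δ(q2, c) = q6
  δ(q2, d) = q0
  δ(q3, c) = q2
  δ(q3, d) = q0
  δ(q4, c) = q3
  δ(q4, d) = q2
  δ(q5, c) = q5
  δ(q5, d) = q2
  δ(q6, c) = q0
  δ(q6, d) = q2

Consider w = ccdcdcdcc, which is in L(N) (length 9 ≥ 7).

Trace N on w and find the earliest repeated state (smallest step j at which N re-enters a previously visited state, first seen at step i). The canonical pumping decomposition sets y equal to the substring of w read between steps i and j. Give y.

c

State sequence: q0 -c-> q5 -c-> q5 -d-> q2 -c-> q6 -d-> q2 -c-> q6 -d-> q2 -c-> q6 -c-> q0
First repeat at step 2: q5 was already visited.

So i = 1, j = 2, giving x = w[0:1] = c, y = w[1:2] = c, z = w[2:9] = dcdcdcc.
Check: |xy| = 2 ≤ 7 and |y| = 1 ≥ 1. Reading y takes N from q5 back to q5, so every xyⁱz is accepted.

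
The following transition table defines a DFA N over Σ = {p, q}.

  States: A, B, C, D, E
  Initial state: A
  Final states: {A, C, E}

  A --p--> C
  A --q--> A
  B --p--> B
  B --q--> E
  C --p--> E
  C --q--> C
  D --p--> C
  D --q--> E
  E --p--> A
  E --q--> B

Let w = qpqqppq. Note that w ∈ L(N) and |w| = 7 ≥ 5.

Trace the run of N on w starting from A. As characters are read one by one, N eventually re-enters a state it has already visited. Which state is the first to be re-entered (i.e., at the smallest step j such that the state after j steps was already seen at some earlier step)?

A

Run of N on w = q p q q p p q:
  step 0: A  (start)
  step 1: A  (read q: A→A)   ← first repeat (A seen earlier)
  step 2: C  (read p: A→C)
  step 3: C  (read q: C→C)
  step 4: C  (read q: C→C)
  step 5: E  (read p: C→E)
  step 6: A  (read p: E→A)
  step 7: A  (read q: A→A)

The earliest repeat is at step j = 1: N is in A, which it already visited at step i = 0.
The DFA has 5 states, so the proof of the pumping lemma guarantees a repeated state among the first 5+1 visited; the segment between the two visits is the pumpable y.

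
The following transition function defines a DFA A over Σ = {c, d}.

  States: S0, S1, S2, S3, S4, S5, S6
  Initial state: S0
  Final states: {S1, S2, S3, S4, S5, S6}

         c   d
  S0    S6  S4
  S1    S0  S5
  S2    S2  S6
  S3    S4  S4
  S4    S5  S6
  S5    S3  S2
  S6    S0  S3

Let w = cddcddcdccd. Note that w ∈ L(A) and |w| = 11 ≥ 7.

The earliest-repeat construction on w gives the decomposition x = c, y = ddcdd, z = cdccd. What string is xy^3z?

xy^3z = c·ddcdd·ddcdd·ddcdd·cdccd = cddcddddcddddcddcdccd.
Reading y = ddcdd takes A from S6 back to S6, so after x·y·y·y the machine is still in S6, and z then leads to the accepting state S4. Hence cddcddddcddddcddcdccd ∈ L(A).

cddcddddcddddcddcdccd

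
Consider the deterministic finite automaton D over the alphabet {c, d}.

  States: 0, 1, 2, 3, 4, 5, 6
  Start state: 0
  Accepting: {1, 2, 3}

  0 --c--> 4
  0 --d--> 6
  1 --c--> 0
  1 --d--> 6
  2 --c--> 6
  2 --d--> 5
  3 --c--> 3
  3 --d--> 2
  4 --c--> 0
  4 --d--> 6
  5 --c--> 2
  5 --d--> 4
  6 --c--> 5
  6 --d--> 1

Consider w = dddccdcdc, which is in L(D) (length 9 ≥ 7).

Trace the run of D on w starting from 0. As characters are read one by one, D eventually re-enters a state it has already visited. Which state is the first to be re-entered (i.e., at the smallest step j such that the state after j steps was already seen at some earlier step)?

6

State sequence: 0 -d-> 6 -d-> 1 -d-> 6 -c-> 5 -c-> 2 -d-> 5 -c-> 2 -d-> 5 -c-> 2
First repeat at step 3: 6 was already visited.

The earliest repeat is at step j = 3: D is in 6, which it already visited at step i = 1.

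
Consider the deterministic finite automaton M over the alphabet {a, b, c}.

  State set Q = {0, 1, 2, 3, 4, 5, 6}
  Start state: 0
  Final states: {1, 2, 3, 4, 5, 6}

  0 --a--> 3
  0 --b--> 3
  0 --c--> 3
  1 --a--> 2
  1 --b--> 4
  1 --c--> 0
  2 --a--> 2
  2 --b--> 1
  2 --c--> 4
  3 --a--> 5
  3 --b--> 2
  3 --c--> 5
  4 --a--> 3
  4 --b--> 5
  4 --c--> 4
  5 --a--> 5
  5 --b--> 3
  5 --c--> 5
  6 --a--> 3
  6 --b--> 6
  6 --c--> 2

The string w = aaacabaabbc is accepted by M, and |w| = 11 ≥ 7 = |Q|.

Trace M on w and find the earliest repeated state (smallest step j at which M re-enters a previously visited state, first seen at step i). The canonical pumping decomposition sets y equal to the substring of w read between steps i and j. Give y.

State sequence: 0 -a-> 3 -a-> 5 -a-> 5 -c-> 5 -a-> 5 -b-> 3 -a-> 5 -a-> 5 -b-> 3 -b-> 2 -c-> 4
First repeat at step 3: 5 was already visited.

So i = 2, j = 3, giving x = w[0:2] = aa, y = w[2:3] = a, z = w[3:11] = cabaabbc.
Check: |xy| = 3 ≤ 7 and |y| = 1 ≥ 1. Reading y takes M from 5 back to 5, so every xyⁱz is accepted.
The DFA has 7 states, so the proof of the pumping lemma guarantees a repeated state among the first 7+1 visited; the segment between the two visits is the pumpable y.

a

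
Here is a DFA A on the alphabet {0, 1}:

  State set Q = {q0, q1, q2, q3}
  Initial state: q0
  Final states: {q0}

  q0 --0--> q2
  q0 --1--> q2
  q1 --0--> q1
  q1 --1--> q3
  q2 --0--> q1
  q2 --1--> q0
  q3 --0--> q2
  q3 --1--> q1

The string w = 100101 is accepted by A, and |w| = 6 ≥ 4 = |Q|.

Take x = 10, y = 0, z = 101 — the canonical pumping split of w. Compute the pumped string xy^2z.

1000101

xy^2z = 10·0·0·101 = 1000101.
Reading y = 0 takes A from q1 back to q1, so after x·y·y the machine is still in q1, and z then leads to the accepting state q0. Hence 1000101 ∈ L(A).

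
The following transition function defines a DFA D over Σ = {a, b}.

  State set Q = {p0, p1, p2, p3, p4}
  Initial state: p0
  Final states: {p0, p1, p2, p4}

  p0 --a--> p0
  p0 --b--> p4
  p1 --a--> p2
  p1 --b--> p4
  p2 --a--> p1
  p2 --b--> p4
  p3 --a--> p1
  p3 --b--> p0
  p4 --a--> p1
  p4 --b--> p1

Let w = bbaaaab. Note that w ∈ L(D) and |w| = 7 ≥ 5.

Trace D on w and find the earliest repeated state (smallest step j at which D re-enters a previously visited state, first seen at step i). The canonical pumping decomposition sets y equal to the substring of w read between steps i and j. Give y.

aa

Run of D on w = b b a a a a b:
  step 0: p0  (start)
  step 1: p4  (read b: p0→p4)
  step 2: p1  (read b: p4→p1)
  step 3: p2  (read a: p1→p2)
  step 4: p1  (read a: p2→p1)   ← first repeat (p1 seen earlier)
  step 5: p2  (read a: p1→p2)
  step 6: p1  (read a: p2→p1)
  step 7: p4  (read b: p1→p4)

So i = 2, j = 4, giving x = w[0:2] = bb, y = w[2:4] = aa, z = w[4:7] = aab.
Check: |xy| = 4 ≤ 5 and |y| = 2 ≥ 1. Reading y takes D from p1 back to p1, so every xyⁱz is accepted.
Since D has 5 states, any run of length ≥ 5 visits 5+1 states, so by pigeonhole some state repeats within the first 5 steps — that repeat gives the pumpable loop.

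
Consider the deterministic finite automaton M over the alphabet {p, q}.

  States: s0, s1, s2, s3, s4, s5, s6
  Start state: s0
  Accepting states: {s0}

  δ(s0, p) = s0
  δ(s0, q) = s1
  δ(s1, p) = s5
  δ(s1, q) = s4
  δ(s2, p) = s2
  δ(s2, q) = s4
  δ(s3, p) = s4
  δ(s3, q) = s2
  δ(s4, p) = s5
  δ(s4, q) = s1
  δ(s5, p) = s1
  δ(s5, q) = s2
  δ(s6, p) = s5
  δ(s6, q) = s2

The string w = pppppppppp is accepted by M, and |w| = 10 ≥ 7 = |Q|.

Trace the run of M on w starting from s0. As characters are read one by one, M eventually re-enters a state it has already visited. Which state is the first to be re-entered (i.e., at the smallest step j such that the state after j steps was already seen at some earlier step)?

s0

State sequence: s0 -p-> s0 -p-> s0 -p-> s0 -p-> s0 -p-> s0 -p-> s0 -p-> s0 -p-> s0 -p-> s0 -p-> s0
First repeat at step 1: s0 was already visited.

The earliest repeat is at step j = 1: M is in s0, which it already visited at step i = 0.
Since M has 7 states, any run of length ≥ 7 visits 7+1 states, so by pigeonhole some state repeats within the first 7 steps — that repeat gives the pumpable loop.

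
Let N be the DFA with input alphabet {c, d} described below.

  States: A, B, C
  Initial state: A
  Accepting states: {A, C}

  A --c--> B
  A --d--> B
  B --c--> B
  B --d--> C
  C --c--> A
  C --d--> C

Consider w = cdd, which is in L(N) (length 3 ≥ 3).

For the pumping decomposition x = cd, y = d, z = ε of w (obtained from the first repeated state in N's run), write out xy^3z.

xy^3z = cd·d·d·d·ε = cdddd.
Reading y = d takes N from C back to C, so after x·y·y·y the machine is still in C, and z then leads to the accepting state C. Hence cdddd ∈ L(N).

cdddd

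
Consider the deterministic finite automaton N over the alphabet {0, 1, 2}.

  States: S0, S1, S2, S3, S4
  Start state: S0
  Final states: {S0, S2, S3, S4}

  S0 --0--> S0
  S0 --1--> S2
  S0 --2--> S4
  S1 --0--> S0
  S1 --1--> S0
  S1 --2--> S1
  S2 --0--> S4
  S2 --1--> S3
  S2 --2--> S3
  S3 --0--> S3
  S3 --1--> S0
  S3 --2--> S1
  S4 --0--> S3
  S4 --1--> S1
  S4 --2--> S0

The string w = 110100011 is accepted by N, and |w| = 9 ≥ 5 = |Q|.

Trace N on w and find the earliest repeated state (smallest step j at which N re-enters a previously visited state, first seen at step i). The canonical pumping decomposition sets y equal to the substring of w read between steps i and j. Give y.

Run of N on w = 1 1 0 1 0 0 0 1 1:
  step 0: S0  (start)
  step 1: S2  (read 1: S0→S2)
  step 2: S3  (read 1: S2→S3)
  step 3: S3  (read 0: S3→S3)   ← first repeat (S3 seen earlier)
  step 4: S0  (read 1: S3→S0)
  step 5: S0  (read 0: S0→S0)
  step 6: S0  (read 0: S0→S0)
  step 7: S0  (read 0: S0→S0)
  step 8: S2  (read 1: S0→S2)
  step 9: S3  (read 1: S2→S3)

So i = 2, j = 3, giving x = w[0:2] = 11, y = w[2:3] = 0, z = w[3:9] = 100011.
Check: |xy| = 3 ≤ 5 and |y| = 1 ≥ 1. Reading y takes N from S3 back to S3, so every xyⁱz is accepted.

0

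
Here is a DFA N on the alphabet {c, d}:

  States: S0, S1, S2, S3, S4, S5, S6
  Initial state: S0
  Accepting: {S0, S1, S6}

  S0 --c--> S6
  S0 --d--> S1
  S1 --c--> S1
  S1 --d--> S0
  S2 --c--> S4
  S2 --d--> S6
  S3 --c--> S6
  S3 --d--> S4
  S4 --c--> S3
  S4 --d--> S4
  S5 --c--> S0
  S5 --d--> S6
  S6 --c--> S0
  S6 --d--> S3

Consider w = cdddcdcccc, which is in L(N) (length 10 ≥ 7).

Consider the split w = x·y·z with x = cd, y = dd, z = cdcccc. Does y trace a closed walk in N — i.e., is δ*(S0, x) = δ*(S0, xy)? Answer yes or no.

no

Run of N on the first 4 characters of w = c d d d:
  step 0: S0  (start)
  step 1: S6  (read c: S0→S6)
  step 2: S3  (read d: S6→S3)
  step 3: S4  (read d: S3→S4)
  step 4: S4  (read d: S4→S4)

After x (step 2): S3. After xy (step 4): S4.
They differ (S3 ≠ S4), so y is not a cycle from the state after x; this split is not the one the pumping-lemma construction produces, and pumping y need not keep the string in L(N).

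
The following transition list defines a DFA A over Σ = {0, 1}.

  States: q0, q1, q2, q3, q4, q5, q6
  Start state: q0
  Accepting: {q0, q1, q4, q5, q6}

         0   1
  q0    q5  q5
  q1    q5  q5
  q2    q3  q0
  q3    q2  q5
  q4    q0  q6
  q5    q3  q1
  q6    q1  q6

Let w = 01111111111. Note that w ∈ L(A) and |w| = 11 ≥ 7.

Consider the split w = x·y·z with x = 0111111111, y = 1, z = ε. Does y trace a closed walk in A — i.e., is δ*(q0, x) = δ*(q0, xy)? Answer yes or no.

Run of A on the first 11 characters of w = 0 1 1 1 1 1 1 1 1 1 1:
  step 0: q0  (start)
  step 1: q5  (read 0: q0→q5)
  step 2: q1  (read 1: q5→q1)
  step 3: q5  (read 1: q1→q5)
  step 4: q1  (read 1: q5→q1)
  step 5: q5  (read 1: q1→q5)
  step 6: q1  (read 1: q5→q1)
  step 7: q5  (read 1: q1→q5)
  step 8: q1  (read 1: q5→q1)
  step 9: q5  (read 1: q1→q5)
  step 10: q1  (read 1: q5→q1)
  step 11: q5  (read 1: q1→q5)

After x (step 10): q1. After xy (step 11): q5.
They differ (q1 ≠ q5), so y is not a cycle from the state after x; this split is not the one the pumping-lemma construction produces, and pumping y need not keep the string in L(A).

no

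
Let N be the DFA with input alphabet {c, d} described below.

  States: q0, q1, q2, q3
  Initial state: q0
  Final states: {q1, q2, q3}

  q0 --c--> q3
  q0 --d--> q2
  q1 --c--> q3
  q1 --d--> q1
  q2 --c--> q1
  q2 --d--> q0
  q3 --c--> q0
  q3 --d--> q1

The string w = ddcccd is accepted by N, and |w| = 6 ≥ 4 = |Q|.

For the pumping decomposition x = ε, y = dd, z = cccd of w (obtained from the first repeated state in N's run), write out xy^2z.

ddddcccd

xy^2z = ε·dd·dd·cccd = ddddcccd.
Reading y = dd takes N from q0 back to q0, so after x·y·y the machine is still in q0, and z then leads to the accepting state q1. Hence ddddcccd ∈ L(N).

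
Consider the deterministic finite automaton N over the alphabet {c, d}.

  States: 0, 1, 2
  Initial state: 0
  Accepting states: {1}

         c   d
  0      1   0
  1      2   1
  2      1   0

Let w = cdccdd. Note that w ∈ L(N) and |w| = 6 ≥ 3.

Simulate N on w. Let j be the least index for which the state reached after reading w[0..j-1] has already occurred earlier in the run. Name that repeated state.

1

Run of N on w = c d c c d d:
  step 0: 0  (start)
  step 1: 1  (read c: 0→1)
  step 2: 1  (read d: 1→1)   ← first repeat (1 seen earlier)
  step 3: 2  (read c: 1→2)
  step 4: 1  (read c: 2→1)
  step 5: 1  (read d: 1→1)
  step 6: 1  (read d: 1→1)

The earliest repeat is at step j = 2: N is in 1, which it already visited at step i = 1.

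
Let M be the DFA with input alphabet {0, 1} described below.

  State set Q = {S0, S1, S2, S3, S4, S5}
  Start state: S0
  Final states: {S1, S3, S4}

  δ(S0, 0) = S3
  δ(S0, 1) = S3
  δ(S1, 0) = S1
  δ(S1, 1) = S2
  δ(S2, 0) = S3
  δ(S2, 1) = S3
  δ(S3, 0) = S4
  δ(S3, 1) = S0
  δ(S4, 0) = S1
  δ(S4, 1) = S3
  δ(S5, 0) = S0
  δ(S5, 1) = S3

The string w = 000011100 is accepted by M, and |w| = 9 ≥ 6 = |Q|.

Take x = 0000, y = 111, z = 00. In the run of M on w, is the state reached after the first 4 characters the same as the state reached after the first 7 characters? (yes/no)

no

Run of M on the first 7 characters of w = 0 0 0 0 1 1 1:
  step 0: S0  (start)
  step 1: S3  (read 0: S0→S3)
  step 2: S4  (read 0: S3→S4)
  step 3: S1  (read 0: S4→S1)
  step 4: S1  (read 0: S1→S1)
  step 5: S2  (read 1: S1→S2)
  step 6: S3  (read 1: S2→S3)
  step 7: S0  (read 1: S3→S0)

After x (step 4): S1. After xy (step 7): S0.
They differ (S1 ≠ S0), so y is not a cycle from the state after x; this split is not the one the pumping-lemma construction produces, and pumping y need not keep the string in L(M).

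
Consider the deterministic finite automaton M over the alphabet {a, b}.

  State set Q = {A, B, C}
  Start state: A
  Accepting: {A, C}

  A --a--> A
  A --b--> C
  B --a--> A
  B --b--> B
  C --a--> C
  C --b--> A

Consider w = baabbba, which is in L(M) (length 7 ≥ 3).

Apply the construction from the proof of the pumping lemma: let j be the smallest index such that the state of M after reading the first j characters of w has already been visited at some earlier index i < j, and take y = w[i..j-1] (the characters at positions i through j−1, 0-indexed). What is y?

a

State sequence: A -b-> C -a-> C -a-> C -b-> A -b-> C -b-> A -a-> A
First repeat at step 2: C was already visited.

So i = 1, j = 2, giving x = w[0:1] = b, y = w[1:2] = a, z = w[2:7] = abbba.
Check: |xy| = 2 ≤ 3 and |y| = 1 ≥ 1. Reading y takes M from C back to C, so every xyⁱz is accepted.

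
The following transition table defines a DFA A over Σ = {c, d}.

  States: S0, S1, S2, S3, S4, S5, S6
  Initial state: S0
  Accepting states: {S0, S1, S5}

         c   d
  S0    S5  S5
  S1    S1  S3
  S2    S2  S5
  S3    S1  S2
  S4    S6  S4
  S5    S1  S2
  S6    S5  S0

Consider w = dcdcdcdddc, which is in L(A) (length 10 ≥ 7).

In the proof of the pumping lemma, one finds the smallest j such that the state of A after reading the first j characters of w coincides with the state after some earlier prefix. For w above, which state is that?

S1

Run of A on w = d c d c d c d d d c:
  step 0: S0  (start)
  step 1: S5  (read d: S0→S5)
  step 2: S1  (read c: S5→S1)
  step 3: S3  (read d: S1→S3)
  step 4: S1  (read c: S3→S1)   ← first repeat (S1 seen earlier)
  step 5: S3  (read d: S1→S3)
  step 6: S1  (read c: S3→S1)
  step 7: S3  (read d: S1→S3)
  step 8: S2  (read d: S3→S2)
  step 9: S5  (read d: S2→S5)
  step 10: S1  (read c: S5→S1)

The earliest repeat is at step j = 4: A is in S1, which it already visited at step i = 2.
Pumping length from the standard proof: p = 7 (the number of states). The repeated state found above gives |xy| = j ≤ 7 and |y| = j − i ≥ 1.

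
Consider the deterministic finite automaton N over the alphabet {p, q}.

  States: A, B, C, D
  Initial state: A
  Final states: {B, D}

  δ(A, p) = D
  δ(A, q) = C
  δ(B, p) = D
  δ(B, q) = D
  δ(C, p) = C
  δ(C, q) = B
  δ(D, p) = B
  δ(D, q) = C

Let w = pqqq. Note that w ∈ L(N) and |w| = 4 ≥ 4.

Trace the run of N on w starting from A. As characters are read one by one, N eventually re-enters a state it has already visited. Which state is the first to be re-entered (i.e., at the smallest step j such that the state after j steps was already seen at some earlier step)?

D

Run of N on w = p q q q:
  step 0: A  (start)
  step 1: D  (read p: A→D)
  step 2: C  (read q: D→C)
  step 3: B  (read q: C→B)
  step 4: D  (read q: B→D)   ← first repeat (D seen earlier)

The earliest repeat is at step j = 4: N is in D, which it already visited at step i = 1.
Pumping length from the standard proof: p = 4 (the number of states). The repeated state found above gives |xy| = j ≤ 4 and |y| = j − i ≥ 1.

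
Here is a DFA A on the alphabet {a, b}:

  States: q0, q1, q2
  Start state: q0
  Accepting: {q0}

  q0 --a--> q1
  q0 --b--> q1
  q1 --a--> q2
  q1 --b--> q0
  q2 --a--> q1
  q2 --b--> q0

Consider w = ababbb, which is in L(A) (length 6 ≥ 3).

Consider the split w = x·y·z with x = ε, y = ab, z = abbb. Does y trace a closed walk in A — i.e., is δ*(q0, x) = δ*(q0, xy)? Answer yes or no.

Run of A on the first 2 characters of w = a b:
  step 0: q0  (start)
  step 1: q1  (read a: q0→q1)
  step 2: q0  (read b: q1→q0)

After x (step 0): q0. After xy (step 2): q0.
They match, so y = ab drives A around a cycle from q0 back to itself; pumping y any number of times keeps A in q0 before reading z, and xyⁱz ∈ L(A) for every i ≥ 0.

yes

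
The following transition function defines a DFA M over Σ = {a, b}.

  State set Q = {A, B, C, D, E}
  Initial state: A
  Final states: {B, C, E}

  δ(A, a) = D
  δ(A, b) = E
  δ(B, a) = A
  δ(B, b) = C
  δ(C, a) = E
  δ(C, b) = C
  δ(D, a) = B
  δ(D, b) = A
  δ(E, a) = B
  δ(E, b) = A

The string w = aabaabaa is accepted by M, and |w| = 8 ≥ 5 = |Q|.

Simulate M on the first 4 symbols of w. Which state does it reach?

State sequence: A -a-> D -a-> B -b-> C -a-> E

After reading 4 characters, M is in state E.
(This kind of state-tracing is the core of the pumping-lemma construction: with 5 states, pigeonhole forces a repeat within the first 5 steps.)

E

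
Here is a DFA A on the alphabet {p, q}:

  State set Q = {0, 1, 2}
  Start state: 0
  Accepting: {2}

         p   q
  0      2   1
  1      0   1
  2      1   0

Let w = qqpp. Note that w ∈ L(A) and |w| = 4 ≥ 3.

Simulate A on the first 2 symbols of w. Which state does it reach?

1

Run of A on the first 2 characters of w = q q:
  step 0: 0  (start)
  step 1: 1  (read q: 0→1)
  step 2: 1  (read q: 1→1)

After reading 2 characters, A is in state 1.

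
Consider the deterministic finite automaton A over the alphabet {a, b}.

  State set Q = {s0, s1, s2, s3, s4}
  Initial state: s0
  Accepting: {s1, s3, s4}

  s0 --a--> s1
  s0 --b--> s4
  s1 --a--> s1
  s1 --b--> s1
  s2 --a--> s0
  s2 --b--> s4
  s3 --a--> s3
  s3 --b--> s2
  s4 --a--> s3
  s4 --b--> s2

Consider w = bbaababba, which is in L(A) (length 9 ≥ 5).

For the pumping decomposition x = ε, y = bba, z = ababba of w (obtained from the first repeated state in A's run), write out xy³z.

bbabbabbaababba

xy^3z = ε·bba·bba·bba·ababba = bbabbabbaababba.
Reading y = bba takes A from s0 back to s0, so after x·y·y·y the machine is still in s0, and z then leads to the accepting state s1. Hence bbabbabbaababba ∈ L(A).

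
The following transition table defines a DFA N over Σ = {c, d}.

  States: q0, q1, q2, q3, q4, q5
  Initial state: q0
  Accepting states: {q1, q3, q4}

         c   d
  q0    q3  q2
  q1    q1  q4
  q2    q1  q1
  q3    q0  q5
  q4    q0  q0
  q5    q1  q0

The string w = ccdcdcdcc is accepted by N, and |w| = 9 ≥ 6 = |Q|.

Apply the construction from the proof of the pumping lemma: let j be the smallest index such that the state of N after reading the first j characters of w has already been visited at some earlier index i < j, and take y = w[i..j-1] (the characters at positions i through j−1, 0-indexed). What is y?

cc

State sequence: q0 -c-> q3 -c-> q0 -d-> q2 -c-> q1 -d-> q4 -c-> q0 -d-> q2 -c-> q1 -c-> q1
First repeat at step 2: q0 was already visited.

So i = 0, j = 2, giving x = w[0:0] = ε, y = w[0:2] = cc, z = w[2:9] = dcdcdcc.
Check: |xy| = 2 ≤ 6 and |y| = 2 ≥ 1. Reading y takes N from q0 back to q0, so every xyⁱz is accepted.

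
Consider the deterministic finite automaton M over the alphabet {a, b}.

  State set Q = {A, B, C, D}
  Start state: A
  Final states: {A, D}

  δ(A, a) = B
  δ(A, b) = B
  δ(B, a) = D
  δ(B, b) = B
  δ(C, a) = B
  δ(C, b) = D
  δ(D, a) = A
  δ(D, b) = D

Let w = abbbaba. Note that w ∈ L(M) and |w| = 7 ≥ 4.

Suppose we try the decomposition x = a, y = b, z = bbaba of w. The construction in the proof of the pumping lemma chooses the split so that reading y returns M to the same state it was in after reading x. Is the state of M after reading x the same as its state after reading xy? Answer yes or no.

yes

State sequence: A -a-> B -b-> B

After x (step 1): B. After xy (step 2): B.
They match, so y = b drives M around a cycle from B back to itself; pumping y any number of times keeps M in B before reading z, and xyⁱz ∈ L(M) for every i ≥ 0.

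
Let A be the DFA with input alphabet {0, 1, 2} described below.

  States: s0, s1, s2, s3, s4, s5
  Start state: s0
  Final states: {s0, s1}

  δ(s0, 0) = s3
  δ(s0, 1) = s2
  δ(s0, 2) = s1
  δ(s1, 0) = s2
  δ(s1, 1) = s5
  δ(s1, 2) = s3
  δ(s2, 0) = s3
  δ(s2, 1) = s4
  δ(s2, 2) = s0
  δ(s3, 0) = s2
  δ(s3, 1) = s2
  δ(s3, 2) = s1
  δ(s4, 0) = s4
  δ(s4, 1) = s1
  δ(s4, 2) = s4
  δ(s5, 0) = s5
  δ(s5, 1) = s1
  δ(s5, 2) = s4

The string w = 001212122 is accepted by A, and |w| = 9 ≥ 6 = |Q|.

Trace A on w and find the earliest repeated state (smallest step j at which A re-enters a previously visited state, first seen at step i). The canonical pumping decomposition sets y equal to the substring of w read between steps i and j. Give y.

Run of A on w = 0 0 1 2 1 2 1 2 2:
  step 0: s0  (start)
  step 1: s3  (read 0: s0→s3)
  step 2: s2  (read 0: s3→s2)
  step 3: s4  (read 1: s2→s4)
  step 4: s4  (read 2: s4→s4)   ← first repeat (s4 seen earlier)
  step 5: s1  (read 1: s4→s1)
  step 6: s3  (read 2: s1→s3)
  step 7: s2  (read 1: s3→s2)
  step 8: s0  (read 2: s2→s0)
  step 9: s1  (read 2: s0→s1)

So i = 3, j = 4, giving x = w[0:3] = 001, y = w[3:4] = 2, z = w[4:9] = 12122.
Check: |xy| = 4 ≤ 6 and |y| = 1 ≥ 1. Reading y takes A from s4 back to s4, so every xyⁱz is accepted.

2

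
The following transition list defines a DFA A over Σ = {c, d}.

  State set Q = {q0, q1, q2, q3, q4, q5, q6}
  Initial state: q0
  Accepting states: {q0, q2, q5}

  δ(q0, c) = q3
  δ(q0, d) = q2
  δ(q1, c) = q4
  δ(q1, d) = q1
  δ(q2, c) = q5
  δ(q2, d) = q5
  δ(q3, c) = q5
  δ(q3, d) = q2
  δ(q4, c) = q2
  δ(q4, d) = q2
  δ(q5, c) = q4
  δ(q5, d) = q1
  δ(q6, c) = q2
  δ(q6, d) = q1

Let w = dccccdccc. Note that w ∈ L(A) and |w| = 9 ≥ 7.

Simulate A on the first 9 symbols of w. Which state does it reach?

q5

State sequence: q0 -d-> q2 -c-> q5 -c-> q4 -c-> q2 -c-> q5 -d-> q1 -c-> q4 -c-> q2 -c-> q5

After reading 9 characters, A is in state q5.
(This kind of state-tracing is the core of the pumping-lemma construction: with 7 states, pigeonhole forces a repeat within the first 7 steps.)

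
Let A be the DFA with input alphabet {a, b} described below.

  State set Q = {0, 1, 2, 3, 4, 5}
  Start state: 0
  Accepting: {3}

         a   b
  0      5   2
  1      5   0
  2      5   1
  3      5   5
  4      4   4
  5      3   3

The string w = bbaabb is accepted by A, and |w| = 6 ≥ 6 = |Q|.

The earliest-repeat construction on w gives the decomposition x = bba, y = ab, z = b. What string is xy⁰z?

bbab

xy⁰z = xz = bba·b = bbab.
Reading y = ab takes A from 5 back to 5, so after x the machine is still in 5, and z then leads to the accepting state 3. Hence bbab ∈ L(A).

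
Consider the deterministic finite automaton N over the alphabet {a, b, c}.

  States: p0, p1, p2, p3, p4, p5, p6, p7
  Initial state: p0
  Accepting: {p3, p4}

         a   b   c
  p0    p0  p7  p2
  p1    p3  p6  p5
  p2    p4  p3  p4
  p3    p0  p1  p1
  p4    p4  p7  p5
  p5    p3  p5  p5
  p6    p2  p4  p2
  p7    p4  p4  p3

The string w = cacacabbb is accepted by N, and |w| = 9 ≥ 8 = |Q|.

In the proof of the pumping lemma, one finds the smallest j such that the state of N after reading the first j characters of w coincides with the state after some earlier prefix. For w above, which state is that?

p3

Run of N on w = c a c a c a b b b:
  step 0: p0  (start)
  step 1: p2  (read c: p0→p2)
  step 2: p4  (read a: p2→p4)
  step 3: p5  (read c: p4→p5)
  step 4: p3  (read a: p5→p3)
  step 5: p1  (read c: p3→p1)
  step 6: p3  (read a: p1→p3)   ← first repeat (p3 seen earlier)
  step 7: p1  (read b: p3→p1)
  step 8: p6  (read b: p1→p6)
  step 9: p4  (read b: p6→p4)

The earliest repeat is at step j = 6: N is in p3, which it already visited at step i = 4.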